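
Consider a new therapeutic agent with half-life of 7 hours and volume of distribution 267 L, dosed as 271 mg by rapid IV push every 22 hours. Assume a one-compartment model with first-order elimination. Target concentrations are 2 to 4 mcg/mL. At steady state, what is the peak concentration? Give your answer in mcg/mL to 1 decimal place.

1.1 mcg/mL

Over one 22-h interval, 22/7 ≈ 3.1429 half-lives elapse, leaving f ≈ 0.1132 of each dose.
Accumulation ratio R = 1/(1 − f) ≈ 1/0.8868 ≈ 1.1276.
Single-dose peak C₀ = D/Vd = 271/267 ≈ 1.015 mcg/mL.
Cmax,ss = C₀/(1 − f) ≈ 1.015/0.8868 ≈ 1.145 mcg/mL.
Peak 1.1 mcg/mL vs MTC 4 mcg/mL: below toxic threshold.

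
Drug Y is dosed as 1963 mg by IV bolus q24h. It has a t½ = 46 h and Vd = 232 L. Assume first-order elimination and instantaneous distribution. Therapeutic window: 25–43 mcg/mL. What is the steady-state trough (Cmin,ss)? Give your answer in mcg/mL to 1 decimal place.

19.4 mcg/mL

k = ln2/t½ = ln2/46 ≈ 0.015068 h⁻¹; fraction remaining f = e^(−kτ) = e^(−0.015068×24) ≈ 0.6965.
Each bolus raises the concentration by D/Vd = 1963/232 ≈ 8.461 mcg/mL.
Steady-state trough Cmin,ss = C₀·f/(1−f) ≈ 8.461 × 0.6965/0.3035 ≈ 19.417 mcg/mL.
Trough 19.4 mcg/mL vs MEC 25 mcg/mL: subtherapeutic.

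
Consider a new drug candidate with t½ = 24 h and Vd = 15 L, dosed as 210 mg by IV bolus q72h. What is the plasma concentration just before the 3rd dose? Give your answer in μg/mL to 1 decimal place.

2.0 μg/mL

f = (1/2)^(τ/t½) = (1/2)^(72/24) ≈ 0.1250.
C₀ = D/Vd = 210/15 ≈ 14.000 μg/mL.
Before the 3rd dose, 2 doses have been given. Superposition: Cmin = C₀·(f + f²).
≈ 14.000 × (0.1250 + 0.0156) ≈ 14.000 × 0.1406 ≈ 1.968 μg/mL.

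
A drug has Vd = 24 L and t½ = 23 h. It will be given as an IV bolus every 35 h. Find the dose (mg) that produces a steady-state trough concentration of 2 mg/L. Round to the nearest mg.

90 mg

τ/t½ = 35/23 ≈ 1.5217, so f = (1/2)^(35/23) ≈ 0.348266.
Cmin,ss = (D/Vd)·f/(1−f), so D = Cmin,ss·Vd·(1−f)/f.
D = 2 × 24 × (1−f)/f ≈ 2 × 24 × 1.87137 ≈ 89.83 mg.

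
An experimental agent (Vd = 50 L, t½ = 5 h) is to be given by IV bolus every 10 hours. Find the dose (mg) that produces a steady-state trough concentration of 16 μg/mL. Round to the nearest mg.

2400 mg

τ/t½ = 10/5 ≈ 2, so f = (1/2)^(10/5) ≈ 0.250000.
Cmin,ss = (D/Vd)·f/(1−f), so D = Cmin,ss·Vd·(1−f)/f.
D = 16 × 50 × (1−f)/f ≈ 16 × 50 × 3.00000 ≈ 2400.00 mg.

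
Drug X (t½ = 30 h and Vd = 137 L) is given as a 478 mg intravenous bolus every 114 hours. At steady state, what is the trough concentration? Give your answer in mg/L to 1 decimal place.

Over one 114-h interval, 114/30 ≈ 3.8 half-lives elapse, leaving f ≈ 0.0718 of each dose.
Accumulation ratio R = 1/(1 − f) ≈ 1/0.9282 ≈ 1.0774.
Each bolus raises the concentration by D/Vd = 478/137 ≈ 3.489 mg/L.
Steady-state peak Cmax,ss = C₀·R ≈ 3.489 × 1.0774 ≈ 3.759 mg/L.
One interval later, Cmin,ss = Cmax,ss·e^(−kτ) ≈ 3.759 × 0.0718 ≈ 0.270 mg/L.

0.3 mg/L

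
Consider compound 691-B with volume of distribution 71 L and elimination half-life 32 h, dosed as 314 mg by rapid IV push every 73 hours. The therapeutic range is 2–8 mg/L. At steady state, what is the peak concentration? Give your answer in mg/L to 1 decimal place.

k = ln2/t½ = ln2/32 ≈ 0.021661 h⁻¹; fraction remaining f = e^(−kτ) = e^(−0.021661×73) ≈ 0.2057.
Accumulation ratio R = 1/(1 − f) ≈ 1/0.7943 ≈ 1.2590.
Single-dose peak C₀ = D/Vd = 314/71 ≈ 4.423 mg/L.
Cmax,ss = C₀/(1 − f) ≈ 4.423/0.7943 ≈ 5.568 mg/L.
Peak 5.6 mg/L vs MTC 8 mg/L: below toxic threshold.

5.6 mg/L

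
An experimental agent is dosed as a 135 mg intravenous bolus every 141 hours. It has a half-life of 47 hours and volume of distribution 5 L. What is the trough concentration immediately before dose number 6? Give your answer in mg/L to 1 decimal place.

3.9 mg/L

f = (1/2)^(τ/t½) = (1/2)^(141/47) ≈ 0.1250.
C₀ = D/Vd = 135/5 ≈ 27.000 mg/L.
Before the 6th dose, 5 doses have been given. Superposition: Cmin = C₀·(f + f² + … + f^5).
≈ 27.000 × (0.1250 + 0.0156 + 0.0020 + 0.0002 + 0.0000) ≈ 27.000 × 0.1428 ≈ 3.856 mg/L.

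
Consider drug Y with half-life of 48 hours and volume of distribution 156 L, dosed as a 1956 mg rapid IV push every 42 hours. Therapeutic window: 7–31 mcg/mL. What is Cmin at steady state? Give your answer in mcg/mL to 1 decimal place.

τ/t½ = 42/48 ≈ 0.875, so fraction remaining f = (1/2)^(42/48) ≈ 0.5453.
Accumulation ratio R = 1/(1 − f) ≈ 1/0.4547 ≈ 2.1993.
Each bolus raises the concentration by D/Vd = 1956/156 ≈ 12.538 mcg/mL.
Steady-state peak Cmax,ss = C₀·R ≈ 12.538 × 2.1993 ≈ 27.575 mcg/mL.
One interval later, Cmin,ss = Cmax,ss·e^(−kτ) ≈ 27.575 × 0.5453 ≈ 15.037 mcg/mL.
Trough 15.0 mcg/mL vs MEC 7 mcg/mL: adequate.

15.0 mcg/mL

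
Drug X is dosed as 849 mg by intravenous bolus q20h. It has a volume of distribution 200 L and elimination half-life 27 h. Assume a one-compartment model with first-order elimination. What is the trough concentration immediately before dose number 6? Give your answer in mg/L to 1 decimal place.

f = (1/2)^(τ/t½) = (1/2)^(20/27) ≈ 0.5984.
C₀ = D/Vd = 849/200 ≈ 4.245 mg/L.
Before the 6th dose, 5 doses have been given. Superposition: Cmin = C₀·(f + f² + … + f^5).
≈ 4.245 × (0.5984 + 0.3581 + 0.2143 + 0.1282 + 0.0767) ≈ 4.245 × 1.3757 ≈ 5.840 mg/L.

5.8 mg/L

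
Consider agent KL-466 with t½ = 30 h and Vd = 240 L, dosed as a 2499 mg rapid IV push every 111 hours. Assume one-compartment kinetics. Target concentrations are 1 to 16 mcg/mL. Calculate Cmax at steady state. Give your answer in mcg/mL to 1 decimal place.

11.3 mcg/mL

Over one 111-h interval, 111/30 ≈ 3.7 half-lives elapse, leaving f ≈ 0.0769 of each dose.
At steady state, accumulation factor R = 1/(1 − e^(−kτ)) ≈ 1.0833.
Each bolus raises the concentration by D/Vd = 2499/240 ≈ 10.412 mcg/mL.
Cmax,ss = C₀/(1 − f) ≈ 10.412/0.9231 ≈ 11.279 mcg/mL.
Peak 11.3 mcg/mL vs MTC 16 mcg/mL: below toxic threshold.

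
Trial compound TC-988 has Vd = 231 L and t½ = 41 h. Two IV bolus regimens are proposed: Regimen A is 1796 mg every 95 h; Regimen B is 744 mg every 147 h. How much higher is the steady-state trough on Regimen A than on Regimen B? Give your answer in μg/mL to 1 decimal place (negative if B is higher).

Regimen A: f = (1/2)^(95/41) ≈ 0.2007; Cmin,ss = (1796/231)·f/(1−f) ≈ 1.952 μg/mL.
Regimen B: f = (1/2)^(147/41) ≈ 0.0833; Cmin,ss = (744/231)·f/(1−f) ≈ 0.293 μg/mL.
Difference ≈ 1.952 − 0.293 ≈ 1.659 μg/mL.

1.7 μg/mL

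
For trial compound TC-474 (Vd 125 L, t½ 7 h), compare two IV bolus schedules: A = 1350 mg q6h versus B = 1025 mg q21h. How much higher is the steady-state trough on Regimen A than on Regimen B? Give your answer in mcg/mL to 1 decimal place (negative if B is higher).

Regimen A: f = (1/2)^(6/7) ≈ 0.5520; Cmin,ss = (1350/125)·f/(1−f) ≈ 13.307 mcg/mL.
Regimen B: f = (1/2)^(21/7) ≈ 0.1250; Cmin,ss = (1025/125)·f/(1−f) ≈ 1.171 mcg/mL.
Difference ≈ 13.307 − 1.171 ≈ 12.136 mcg/mL.

12.1 mcg/mL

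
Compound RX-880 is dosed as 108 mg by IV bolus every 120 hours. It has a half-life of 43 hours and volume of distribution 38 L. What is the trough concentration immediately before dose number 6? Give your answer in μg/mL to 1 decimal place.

f = (1/2)^(τ/t½) = (1/2)^(120/43) ≈ 0.1445.
C₀ = D/Vd = 108/38 ≈ 2.842 μg/mL.
Before the 6th dose, 5 doses have been given. Superposition: Cmin = C₀·(f + f² + … + f^5).
≈ 2.842 × (0.1445 + 0.0209 + 0.0030 + 0.0004 + 0.0001) ≈ 2.842 × 0.1689 ≈ 0.480 μg/mL.

0.5 μg/mL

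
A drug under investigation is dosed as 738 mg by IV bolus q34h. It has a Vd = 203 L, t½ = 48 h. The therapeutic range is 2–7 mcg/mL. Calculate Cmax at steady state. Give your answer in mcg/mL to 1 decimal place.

9.4 mcg/mL

τ/t½ = 34/48 ≈ 0.70833, so fraction remaining f = (1/2)^(34/48) ≈ 0.6120.
Accumulation ratio R = 1/(1 − f) ≈ 1/0.3880 ≈ 2.5773.
Each bolus raises the concentration by D/Vd = 738/203 ≈ 3.635 mcg/mL.
Steady-state peak Cmax,ss = C₀·R ≈ 3.635 × 2.5773 ≈ 9.368 mcg/mL.
Peak 9.4 mcg/mL vs MTC 7 mcg/mL: exceeds toxic threshold.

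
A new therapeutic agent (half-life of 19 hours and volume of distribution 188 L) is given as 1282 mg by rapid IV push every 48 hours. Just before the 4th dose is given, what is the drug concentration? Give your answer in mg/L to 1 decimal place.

1.4 mg/L

f = (1/2)^(τ/t½) = (1/2)^(48/19) ≈ 0.1736.
C₀ = D/Vd = 1282/188 ≈ 6.819 mg/L.
Before the 4th dose, 3 doses have been given. Superposition: Cmin = C₀·(f + f² + … + f^3).
≈ 6.819 × (0.1736 + 0.0301 + 0.0052) ≈ 6.819 × 0.2089 ≈ 1.424 mg/L.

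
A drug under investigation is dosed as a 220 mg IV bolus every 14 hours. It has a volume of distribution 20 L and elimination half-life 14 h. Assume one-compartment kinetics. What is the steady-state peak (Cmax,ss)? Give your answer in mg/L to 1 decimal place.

τ = 14 h = 1 half-life, so f = (1/2)^1 = 0.5.
At steady state, R = 1/(1 − 0.5) = 2/1.
Single-dose peak C₀ = D/Vd = 220/20 = 11 mg/L.
Steady-state peak Cmax,ss = C₀·R = 11 × 2/1 ≈ 22.000 mg/L.

22.0 mg/L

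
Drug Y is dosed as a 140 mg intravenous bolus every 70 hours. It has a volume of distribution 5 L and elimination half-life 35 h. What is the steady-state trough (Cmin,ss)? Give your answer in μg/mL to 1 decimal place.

τ = 70 h = 2 half-lives, so f = (1/2)^2 = 0.25.
At steady state, R = 1/(1 − 0.25) = 4/3.
Single-dose peak C₀ = D/Vd = 140/5 = 28 μg/mL.
Steady-state peak Cmax,ss = C₀·R = 28 × 4/3 ≈ 37.333 μg/mL.
Steady-state trough Cmin,ss = Cmax,ss·f ≈ 37.333 × 0.25 ≈ 9.333 μg/mL.

9.3 μg/mL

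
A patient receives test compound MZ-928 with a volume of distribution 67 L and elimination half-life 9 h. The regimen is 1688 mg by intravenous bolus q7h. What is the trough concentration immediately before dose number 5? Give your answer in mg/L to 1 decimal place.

31.2 mg/L

f = (1/2)^(τ/t½) = (1/2)^(7/9) ≈ 0.5833.
C₀ = D/Vd = 1688/67 ≈ 25.194 mg/L.
Before the 5th dose, 4 doses have been given. Superposition: Cmin = C₀·(f + f² + … + f^4).
≈ 25.194 × (0.5833 + 0.3402 + 0.1985 + 0.1158) ≈ 25.194 × 1.2378 ≈ 31.185 mg/L.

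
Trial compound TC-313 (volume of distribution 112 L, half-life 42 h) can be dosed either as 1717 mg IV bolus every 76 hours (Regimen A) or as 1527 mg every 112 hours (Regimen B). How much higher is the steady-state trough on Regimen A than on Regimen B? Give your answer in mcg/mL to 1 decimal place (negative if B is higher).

3.6 mcg/mL

Regimen A: f = (1/2)^(76/42) ≈ 0.2853; Cmin,ss = (1717/112)·f/(1−f) ≈ 6.120 mcg/mL.
Regimen B: f = (1/2)^(112/42) ≈ 0.1575; Cmin,ss = (1527/112)·f/(1−f) ≈ 2.549 mcg/mL.
Difference ≈ 6.120 − 2.549 ≈ 3.571 mcg/mL.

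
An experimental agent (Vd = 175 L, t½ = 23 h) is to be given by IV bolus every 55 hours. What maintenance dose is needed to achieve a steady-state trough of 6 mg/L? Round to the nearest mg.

4459 mg

τ/t½ = 55/23 ≈ 2.3913, so f = (1/2)^(55/23) ≈ 0.190610.
Cmin,ss = (D/Vd)·f/(1−f), so D = Cmin,ss·Vd·(1−f)/f.
D = 6 × 175 × (1−f)/f ≈ 6 × 175 × 4.24631 ≈ 4458.63 mg.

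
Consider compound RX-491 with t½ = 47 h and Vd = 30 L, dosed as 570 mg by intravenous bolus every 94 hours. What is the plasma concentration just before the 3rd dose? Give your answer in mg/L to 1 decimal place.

5.9 mg/L

f = (1/2)^(τ/t½) = (1/2)^(94/47) ≈ 0.2500.
C₀ = D/Vd = 570/30 ≈ 19.000 mg/L.
Before the 3rd dose, 2 doses have been given. Superposition: Cmin = C₀·(f + f²).
≈ 19.000 × (0.2500 + 0.0625) ≈ 19.000 × 0.3125 ≈ 5.938 mg/L.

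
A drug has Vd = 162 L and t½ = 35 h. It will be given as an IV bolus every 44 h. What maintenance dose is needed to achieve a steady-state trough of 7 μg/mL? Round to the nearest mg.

1577 mg

τ/t½ = 44/35 ≈ 1.2571, so f = (1/2)^(44/35) ≈ 0.418372.
Cmin,ss = (D/Vd)·f/(1−f), so D = Cmin,ss·Vd·(1−f)/f.
D = 7 × 162 × (1−f)/f ≈ 7 × 162 × 1.39022 ≈ 1576.51 mg.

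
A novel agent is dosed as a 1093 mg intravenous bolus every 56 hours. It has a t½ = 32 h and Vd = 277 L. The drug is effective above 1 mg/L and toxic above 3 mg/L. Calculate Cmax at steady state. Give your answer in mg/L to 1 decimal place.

k = ln2/t½ = ln2/32 ≈ 0.021661 h⁻¹; fraction remaining f = e^(−kτ) = e^(−0.021661×56) ≈ 0.2973.
At steady state, accumulation factor R = 1/(1 − e^(−kτ)) ≈ 1.4231.
Single-dose peak C₀ = D/Vd = 1093/277 ≈ 3.946 mg/L.
Steady-state peak Cmax,ss = C₀·R ≈ 3.946 × 1.4231 ≈ 5.616 mg/L.
Peak 5.6 mg/L vs MTC 3 mg/L: exceeds toxic threshold.

5.6 mg/L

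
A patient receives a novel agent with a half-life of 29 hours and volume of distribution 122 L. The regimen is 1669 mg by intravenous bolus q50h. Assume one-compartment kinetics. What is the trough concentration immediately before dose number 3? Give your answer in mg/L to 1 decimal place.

5.4 mg/L

f = (1/2)^(τ/t½) = (1/2)^(50/29) ≈ 0.3027.
C₀ = D/Vd = 1669/122 ≈ 13.680 mg/L.
Before the 3rd dose, 2 doses have been given. Superposition: Cmin = C₀·(f + f²).
≈ 13.680 × (0.3027 + 0.0916) ≈ 13.680 × 0.3943 ≈ 5.394 mg/L.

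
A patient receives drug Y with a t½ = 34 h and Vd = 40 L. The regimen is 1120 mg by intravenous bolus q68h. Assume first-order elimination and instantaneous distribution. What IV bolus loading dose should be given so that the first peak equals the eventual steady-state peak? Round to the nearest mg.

1493 mg

f = (1/2)^(68/34) ≈ 0.250000; accumulation ratio R = 1/(1−f) ≈ 1.33333.
Loading dose to hit Cmax,ss on first dose: D_load = D_maint·R ≈ 1120 × 1.33333 ≈ 1493.33 mg.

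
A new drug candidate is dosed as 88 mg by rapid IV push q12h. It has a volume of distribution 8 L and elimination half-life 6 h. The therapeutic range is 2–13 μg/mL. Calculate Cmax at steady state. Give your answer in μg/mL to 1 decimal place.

14.7 μg/mL

τ = 12 h = 2 half-lives, so f = (1/2)^2 = 0.25.
At steady state, R = 1/(1 − 0.25) = 4/3.
Single-dose peak C₀ = D/Vd = 88/8 = 11 μg/mL.
Steady-state peak Cmax,ss = C₀·R = 11 × 4/3 ≈ 14.667 μg/mL.
Peak 14.7 μg/mL vs MTC 13 μg/mL: exceeds toxic threshold.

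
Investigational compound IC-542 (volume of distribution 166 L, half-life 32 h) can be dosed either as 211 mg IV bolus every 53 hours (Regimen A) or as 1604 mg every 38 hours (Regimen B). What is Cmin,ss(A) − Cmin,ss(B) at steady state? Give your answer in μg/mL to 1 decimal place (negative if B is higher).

-7.0 μg/mL

Regimen A: f = (1/2)^(53/32) ≈ 0.3173; Cmin,ss = (211/166)·f/(1−f) ≈ 0.591 μg/mL.
Regimen B: f = (1/2)^(38/32) ≈ 0.4391; Cmin,ss = (1604/166)·f/(1−f) ≈ 7.564 μg/mL.
Difference ≈ 0.591 − 7.564 ≈ -6.973 μg/mL.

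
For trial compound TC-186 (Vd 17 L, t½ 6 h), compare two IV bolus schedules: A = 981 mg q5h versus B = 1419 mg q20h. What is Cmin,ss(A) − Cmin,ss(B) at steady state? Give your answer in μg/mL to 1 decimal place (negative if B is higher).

64.6 μg/mL

Regimen A: f = (1/2)^(5/6) ≈ 0.5612; Cmin,ss = (981/17)·f/(1−f) ≈ 73.803 μg/mL.
Regimen B: f = (1/2)^(20/6) ≈ 0.0992; Cmin,ss = (1419/17)·f/(1−f) ≈ 9.192 μg/mL.
Difference ≈ 73.803 − 9.192 ≈ 64.611 μg/mL.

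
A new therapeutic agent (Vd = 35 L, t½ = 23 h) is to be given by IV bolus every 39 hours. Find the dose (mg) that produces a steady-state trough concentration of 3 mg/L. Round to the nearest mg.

235 mg

τ/t½ = 39/23 ≈ 1.6957, so f = (1/2)^(39/23) ≈ 0.308715.
Cmin,ss = (D/Vd)·f/(1−f), so D = Cmin,ss·Vd·(1−f)/f.
D = 3 × 35 × (1−f)/f ≈ 3 × 35 × 2.23923 ≈ 235.12 mg.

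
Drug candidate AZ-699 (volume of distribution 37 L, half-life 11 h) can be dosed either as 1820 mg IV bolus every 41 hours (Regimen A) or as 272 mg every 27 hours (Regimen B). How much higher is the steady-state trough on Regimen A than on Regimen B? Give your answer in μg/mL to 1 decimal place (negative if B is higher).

Regimen A: f = (1/2)^(41/11) ≈ 0.0755; Cmin,ss = (1820/37)·f/(1−f) ≈ 4.017 μg/mL.
Regimen B: f = (1/2)^(27/11) ≈ 0.1824; Cmin,ss = (272/37)·f/(1−f) ≈ 1.640 μg/mL.
Difference ≈ 4.017 − 1.640 ≈ 2.377 μg/mL.

2.4 μg/mL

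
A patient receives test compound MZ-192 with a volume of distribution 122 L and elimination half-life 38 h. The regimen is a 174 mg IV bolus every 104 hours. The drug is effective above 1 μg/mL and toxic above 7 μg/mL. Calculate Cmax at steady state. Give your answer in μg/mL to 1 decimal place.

1.7 μg/mL

k = ln2/t½ = ln2/38 ≈ 0.018241 h⁻¹; fraction remaining f = e^(−kτ) = e^(−0.018241×104) ≈ 0.1500.
At steady state, accumulation factor R = 1/(1 − e^(−kτ)) ≈ 1.1765.
Each bolus raises the concentration by D/Vd = 174/122 ≈ 1.426 μg/mL.
Cmax,ss = C₀/(1 − f) ≈ 1.426/0.8500 ≈ 1.678 μg/mL.
Peak 1.7 μg/mL vs MTC 7 μg/mL: below toxic threshold.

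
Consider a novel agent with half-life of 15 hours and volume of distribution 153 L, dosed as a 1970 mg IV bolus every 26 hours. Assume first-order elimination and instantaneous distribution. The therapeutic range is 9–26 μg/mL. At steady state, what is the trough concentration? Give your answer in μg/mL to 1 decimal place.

k = ln2/t½ = ln2/15 ≈ 0.046210 h⁻¹; fraction remaining f = e^(−kτ) = e^(−0.046210×26) ≈ 0.3008.
At steady state, accumulation factor R = 1/(1 − e^(−kτ)) ≈ 1.4302.
Single-dose peak C₀ = D/Vd = 1970/153 ≈ 12.876 μg/mL.
Steady-state peak Cmax,ss = C₀·R ≈ 12.876 × 1.4302 ≈ 18.415 μg/mL.
One interval later, Cmin,ss = Cmax,ss·e^(−kτ) ≈ 18.415 × 0.3008 ≈ 5.539 μg/mL.
Trough 5.5 μg/mL vs MEC 9 μg/mL: subtherapeutic.

5.5 μg/mL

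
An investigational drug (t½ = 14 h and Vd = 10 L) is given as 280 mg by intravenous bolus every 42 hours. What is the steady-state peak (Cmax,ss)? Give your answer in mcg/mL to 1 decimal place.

The dosing interval is 3 half-lives, so f = 2^(−3) = 0.125.
Accumulation ratio R = 1/(1 − f) = 1/0.875 = 8/7.
Single-dose peak C₀ = D/Vd = 280/10 = 28 mcg/mL.
Steady-state peak Cmax,ss = C₀·R = 28 × 8/7 ≈ 32.000 mcg/mL.

32.0 mcg/mL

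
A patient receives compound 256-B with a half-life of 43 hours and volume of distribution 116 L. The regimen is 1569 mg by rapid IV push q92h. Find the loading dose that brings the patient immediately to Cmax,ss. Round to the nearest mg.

f = (1/2)^(92/43) ≈ 0.226953; accumulation ratio R = 1/(1−f) ≈ 1.29358.
Loading dose to hit Cmax,ss on first dose: D_load = D_maint·R ≈ 1569 × 1.29358 ≈ 2029.63 mg.

2030 mg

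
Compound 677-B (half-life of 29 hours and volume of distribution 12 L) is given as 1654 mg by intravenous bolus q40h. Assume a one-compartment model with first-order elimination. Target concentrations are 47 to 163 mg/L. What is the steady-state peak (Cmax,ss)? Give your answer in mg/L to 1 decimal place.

223.9 mg/L

Over one 40-h interval, 40/29 ≈ 1.3793 half-lives elapse, leaving f ≈ 0.3844 of each dose.
Accumulation ratio R = 1/(1 − f) ≈ 1/0.6156 ≈ 1.6244.
Single-dose peak C₀ = D/Vd = 1654/12 ≈ 137.833 mg/L.
Steady-state peak Cmax,ss = C₀·R ≈ 137.833 × 1.6244 ≈ 223.896 mg/L.
Peak 223.9 mg/L vs MTC 163 mg/L: exceeds toxic threshold.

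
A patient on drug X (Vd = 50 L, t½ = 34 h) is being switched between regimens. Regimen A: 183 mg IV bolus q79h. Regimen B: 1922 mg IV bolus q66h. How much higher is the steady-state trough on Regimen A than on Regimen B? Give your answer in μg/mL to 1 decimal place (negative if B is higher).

-12.6 μg/mL

Regimen A: f = (1/2)^(79/34) ≈ 0.1998; Cmin,ss = (183/50)·f/(1−f) ≈ 0.914 μg/mL.
Regimen B: f = (1/2)^(66/34) ≈ 0.2604; Cmin,ss = (1922/50)·f/(1−f) ≈ 13.534 μg/mL.
Difference ≈ 0.914 − 13.534 ≈ -12.620 μg/mL.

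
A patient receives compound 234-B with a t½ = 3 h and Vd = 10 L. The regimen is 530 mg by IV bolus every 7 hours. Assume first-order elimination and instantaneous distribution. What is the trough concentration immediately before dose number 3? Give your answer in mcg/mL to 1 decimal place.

f = (1/2)^(τ/t½) = (1/2)^(7/3) ≈ 0.1984.
C₀ = D/Vd = 530/10 ≈ 53.000 mcg/mL.
Before the 3rd dose, 2 doses have been given. Superposition: Cmin = C₀·(f + f²).
≈ 53.000 × (0.1984 + 0.0394) ≈ 53.000 × 0.2378 ≈ 12.603 mcg/mL.

12.6 mcg/mL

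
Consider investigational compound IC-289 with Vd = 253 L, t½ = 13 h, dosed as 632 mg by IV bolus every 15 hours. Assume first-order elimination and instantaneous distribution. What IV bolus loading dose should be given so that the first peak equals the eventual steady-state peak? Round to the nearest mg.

f = (1/2)^(15/13) ≈ 0.449425; accumulation ratio R = 1/(1−f) ≈ 1.81628.
Loading dose to hit Cmax,ss on first dose: D_load = D_maint·R ≈ 632 × 1.81628 ≈ 1147.89 mg.

1148 mg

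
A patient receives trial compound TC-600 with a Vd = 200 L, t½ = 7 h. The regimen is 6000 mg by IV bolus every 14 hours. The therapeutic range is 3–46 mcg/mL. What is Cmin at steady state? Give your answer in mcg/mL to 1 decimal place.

10.0 mcg/mL

The dosing interval is 2 half-lives, so f = 2^(−2) = 0.25.
At steady state, R = 1/(1 − 0.25) = 4/3.
Single-dose peak C₀ = D/Vd = 6000/200 = 30 mcg/mL.
Steady-state peak Cmax,ss = C₀·R = 30 × 4/3 ≈ 40.000 mcg/mL.
Steady-state trough Cmin,ss = Cmax,ss·f ≈ 40.000 × 0.25 ≈ 10.000 mcg/mL.
Trough 10.0 mcg/mL vs MEC 3 mcg/mL: adequate.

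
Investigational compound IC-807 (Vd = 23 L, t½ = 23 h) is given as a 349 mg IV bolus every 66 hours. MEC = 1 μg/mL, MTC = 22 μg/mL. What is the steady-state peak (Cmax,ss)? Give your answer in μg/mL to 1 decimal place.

Over one 66-h interval, 66/23 ≈ 2.8696 half-lives elapse, leaving f ≈ 0.1368 of each dose.
At steady state, accumulation factor R = 1/(1 − e^(−kτ)) ≈ 1.1585.
Each bolus raises the concentration by D/Vd = 349/23 ≈ 15.174 μg/mL.
Steady-state peak Cmax,ss = C₀·R ≈ 15.174 × 1.1585 ≈ 17.579 μg/mL.
Peak 17.6 μg/mL vs MTC 22 μg/mL: below toxic threshold.

17.6 μg/mL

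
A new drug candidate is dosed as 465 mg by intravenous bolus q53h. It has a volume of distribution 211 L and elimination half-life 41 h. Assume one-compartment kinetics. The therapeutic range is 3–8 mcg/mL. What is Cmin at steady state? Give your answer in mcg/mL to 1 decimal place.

1.5 mcg/mL

Over one 53-h interval, 53/41 ≈ 1.2927 half-lives elapse, leaving f ≈ 0.4082 of each dose.
At steady state, accumulation factor R = 1/(1 − e^(−kτ)) ≈ 1.6898.
Single-dose peak C₀ = D/Vd = 465/211 ≈ 2.204 mcg/mL.
Steady-state peak Cmax,ss = C₀·R ≈ 2.204 × 1.6898 ≈ 3.724 mcg/mL.
Steady-state trough Cmin,ss = Cmax,ss·f ≈ 3.724 × 0.4082 ≈ 1.520 mcg/mL.
Trough 1.5 mcg/mL vs MEC 3 mcg/mL: subtherapeutic.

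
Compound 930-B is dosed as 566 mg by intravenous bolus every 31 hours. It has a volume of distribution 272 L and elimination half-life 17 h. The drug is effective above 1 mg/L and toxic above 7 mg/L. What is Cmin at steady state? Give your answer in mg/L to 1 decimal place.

k = ln2/t½ = ln2/17 ≈ 0.040773 h⁻¹; fraction remaining f = e^(−kτ) = e^(−0.040773×31) ≈ 0.2825.
Each bolus raises the concentration by D/Vd = 566/272 ≈ 2.081 mg/L.
Steady-state trough Cmin,ss = C₀·f/(1−f) ≈ 2.081 × 0.2825/0.7175 ≈ 0.819 mg/L.
Trough 0.8 mg/L vs MEC 1 mg/L: subtherapeutic.

0.8 mg/L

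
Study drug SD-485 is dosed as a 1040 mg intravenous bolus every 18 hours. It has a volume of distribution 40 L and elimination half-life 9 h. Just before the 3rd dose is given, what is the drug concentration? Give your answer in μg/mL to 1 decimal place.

f = (1/2)^(τ/t½) = (1/2)^(18/9) ≈ 0.2500.
C₀ = D/Vd = 1040/40 ≈ 26.000 μg/mL.
Before the 3rd dose, 2 doses have been given. Superposition: Cmin = C₀·(f + f²).
≈ 26.000 × (0.2500 + 0.0625) ≈ 26.000 × 0.3125 ≈ 8.125 μg/mL.

8.1 μg/mL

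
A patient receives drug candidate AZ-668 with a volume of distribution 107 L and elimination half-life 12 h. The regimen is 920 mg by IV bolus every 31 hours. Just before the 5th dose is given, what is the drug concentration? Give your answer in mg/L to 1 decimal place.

f = (1/2)^(τ/t½) = (1/2)^(31/12) ≈ 0.1669.
C₀ = D/Vd = 920/107 ≈ 8.598 mg/L.
Before the 5th dose, 4 doses have been given. Superposition: Cmin = C₀·(f + f² + … + f^4).
≈ 8.598 × (0.1669 + 0.0279 + 0.0046 + 0.0008) ≈ 8.598 × 0.2002 ≈ 1.721 mg/L.

1.7 mg/L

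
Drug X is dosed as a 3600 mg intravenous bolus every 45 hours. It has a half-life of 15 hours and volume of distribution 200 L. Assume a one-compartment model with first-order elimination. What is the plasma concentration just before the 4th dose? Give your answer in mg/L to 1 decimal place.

f = (1/2)^(τ/t½) = (1/2)^(45/15) ≈ 0.1250.
C₀ = D/Vd = 3600/200 ≈ 18.000 mg/L.
Before the 4th dose, 3 doses have been given. Superposition: Cmin = C₀·(f + f² + … + f^3).
≈ 18.000 × (0.1250 + 0.0156 + 0.0020) ≈ 18.000 × 0.1426 ≈ 2.567 mg/L.

2.6 mg/L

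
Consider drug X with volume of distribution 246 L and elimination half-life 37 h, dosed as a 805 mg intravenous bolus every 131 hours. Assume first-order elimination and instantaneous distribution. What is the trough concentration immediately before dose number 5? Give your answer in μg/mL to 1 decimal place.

0.3 μg/mL

f = (1/2)^(τ/t½) = (1/2)^(131/37) ≈ 0.0859.
C₀ = D/Vd = 805/246 ≈ 3.272 μg/mL.
Before the 5th dose, 4 doses have been given. Superposition: Cmin = C₀·(f + f² + … + f^4).
≈ 3.272 × (0.0859 + 0.0074 + 0.0006 + 0.0001) ≈ 3.272 × 0.0940 ≈ 0.308 μg/mL.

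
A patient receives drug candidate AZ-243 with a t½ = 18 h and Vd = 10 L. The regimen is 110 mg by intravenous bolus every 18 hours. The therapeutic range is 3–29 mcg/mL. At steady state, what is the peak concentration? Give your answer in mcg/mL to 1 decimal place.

22.0 mcg/mL

τ = 18 h = 1 half-life, so f = (1/2)^1 = 0.5.
Accumulation ratio R = 1/(1 − f) = 1/0.5 = 2/1.
Single-dose peak C₀ = D/Vd = 110/10 = 11 mcg/mL.
Steady-state peak Cmax,ss = C₀·R = 11 × 2/1 ≈ 22.000 mcg/mL.
Peak 22.0 mcg/mL vs MTC 29 mcg/mL: below toxic threshold.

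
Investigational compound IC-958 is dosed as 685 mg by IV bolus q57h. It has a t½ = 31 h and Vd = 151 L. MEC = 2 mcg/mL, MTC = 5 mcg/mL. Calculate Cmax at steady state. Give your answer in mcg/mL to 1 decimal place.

6.3 mcg/mL

τ/t½ = 57/31 ≈ 1.8387, so fraction remaining f = (1/2)^(57/31) ≈ 0.2796.
Accumulation ratio R = 1/(1 − f) ≈ 1/0.7204 ≈ 1.3881.
Each bolus raises the concentration by D/Vd = 685/151 ≈ 4.536 mcg/mL.
Steady-state peak Cmax,ss = C₀·R ≈ 4.536 × 1.3881 ≈ 6.296 mcg/mL.
Peak 6.3 mcg/mL vs MTC 5 mcg/mL: exceeds toxic threshold.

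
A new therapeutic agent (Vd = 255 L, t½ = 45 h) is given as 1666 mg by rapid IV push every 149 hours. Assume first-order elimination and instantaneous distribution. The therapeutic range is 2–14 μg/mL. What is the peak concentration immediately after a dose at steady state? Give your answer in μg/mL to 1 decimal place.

Over one 149-h interval, 149/45 ≈ 3.3111 half-lives elapse, leaving f ≈ 0.1008 of each dose.
Accumulation ratio R = 1/(1 − f) ≈ 1/0.8992 ≈ 1.1121.
Single-dose peak C₀ = D/Vd = 1666/255 ≈ 6.533 μg/mL.
Steady-state peak Cmax,ss = C₀·R ≈ 6.533 × 1.1121 ≈ 7.265 μg/mL.
Peak 7.3 μg/mL vs MTC 14 μg/mL: below toxic threshold.

7.3 μg/mL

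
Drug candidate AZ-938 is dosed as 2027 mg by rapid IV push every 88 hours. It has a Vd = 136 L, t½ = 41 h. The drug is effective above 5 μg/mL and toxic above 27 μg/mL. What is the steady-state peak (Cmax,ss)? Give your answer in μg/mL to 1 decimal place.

τ/t½ = 88/41 ≈ 2.1463, so fraction remaining f = (1/2)^(88/41) ≈ 0.2259.
At steady state, accumulation factor R = 1/(1 − e^(−kτ)) ≈ 1.2918.
Single-dose peak C₀ = D/Vd = 2027/136 ≈ 14.904 μg/mL.
Steady-state peak Cmax,ss = C₀·R ≈ 14.904 × 1.2918 ≈ 19.253 μg/mL.
Peak 19.3 μg/mL vs MTC 27 μg/mL: below toxic threshold.

19.3 μg/mL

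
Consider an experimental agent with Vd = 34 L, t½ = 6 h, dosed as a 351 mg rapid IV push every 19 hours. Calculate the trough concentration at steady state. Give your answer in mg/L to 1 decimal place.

Over one 19-h interval, 19/6 ≈ 3.1667 half-lives elapse, leaving f ≈ 0.1114 of each dose.
At steady state, accumulation factor R = 1/(1 − e^(−kτ)) ≈ 1.1254.
Single-dose peak C₀ = D/Vd = 351/34 ≈ 10.324 mg/L.
Cmax,ss = C₀/(1 − f) ≈ 10.324/0.8886 ≈ 11.618 mg/L.
Steady-state trough Cmin,ss = Cmax,ss·f ≈ 11.618 × 0.1114 ≈ 1.294 mg/L.

1.3 mg/L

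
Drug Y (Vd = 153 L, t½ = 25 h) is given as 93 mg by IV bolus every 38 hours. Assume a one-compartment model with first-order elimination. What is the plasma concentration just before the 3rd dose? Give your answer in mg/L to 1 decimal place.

0.3 mg/L

f = (1/2)^(τ/t½) = (1/2)^(38/25) ≈ 0.3487.
C₀ = D/Vd = 93/153 ≈ 0.608 mg/L.
Before the 3rd dose, 2 doses have been given. Superposition: Cmin = C₀·(f + f²).
≈ 0.608 × (0.3487 + 0.1216) ≈ 0.608 × 0.4703 ≈ 0.286 mg/L.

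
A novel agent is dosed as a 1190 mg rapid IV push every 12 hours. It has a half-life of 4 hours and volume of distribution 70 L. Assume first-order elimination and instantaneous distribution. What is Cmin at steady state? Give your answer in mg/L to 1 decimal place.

τ = 12 h = 3 half-lives, so f = (1/2)^3 = 0.125.
Accumulation ratio R = 1/(1 − f) = 1/0.875 = 8/7.
Single-dose peak C₀ = D/Vd = 1190/70 = 17 mg/L.
Steady-state peak Cmax,ss = C₀·R = 17 × 8/7 ≈ 19.429 mg/L.
Steady-state trough Cmin,ss = Cmax,ss·f ≈ 19.429 × 0.125 ≈ 2.429 mg/L.

2.4 mg/L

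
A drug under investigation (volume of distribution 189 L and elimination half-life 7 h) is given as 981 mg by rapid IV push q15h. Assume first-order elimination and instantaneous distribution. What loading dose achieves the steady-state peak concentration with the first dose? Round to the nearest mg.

f = (1/2)^(15/7) ≈ 0.226431; accumulation ratio R = 1/(1−f) ≈ 1.29271.
Loading dose to hit Cmax,ss on first dose: D_load = D_maint·R ≈ 981 × 1.29271 ≈ 1268.15 mg.

1268 mg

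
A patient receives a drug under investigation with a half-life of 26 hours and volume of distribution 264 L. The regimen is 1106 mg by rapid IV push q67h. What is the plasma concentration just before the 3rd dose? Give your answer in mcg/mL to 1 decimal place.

0.8 mcg/mL

f = (1/2)^(τ/t½) = (1/2)^(67/26) ≈ 0.1676.
C₀ = D/Vd = 1106/264 ≈ 4.189 mcg/mL.
Before the 3rd dose, 2 doses have been given. Superposition: Cmin = C₀·(f + f²).
≈ 4.189 × (0.1676 + 0.0281) ≈ 4.189 × 0.1957 ≈ 0.820 mcg/mL.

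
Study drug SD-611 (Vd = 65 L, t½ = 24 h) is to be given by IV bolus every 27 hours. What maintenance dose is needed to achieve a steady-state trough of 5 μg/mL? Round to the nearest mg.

τ/t½ = 27/24 ≈ 1.125, so f = (1/2)^(27/24) ≈ 0.458502.
Cmin,ss = (D/Vd)·f/(1−f), so D = Cmin,ss·Vd·(1−f)/f.
D = 5 × 65 × (1−f)/f ≈ 5 × 65 × 1.18102 ≈ 383.83 mg.

384 mg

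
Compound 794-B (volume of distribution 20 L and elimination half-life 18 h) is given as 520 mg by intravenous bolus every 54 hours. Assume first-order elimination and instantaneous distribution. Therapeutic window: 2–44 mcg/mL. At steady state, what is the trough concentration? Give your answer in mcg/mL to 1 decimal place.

τ = 54 h = 3 half-lives, so f = (1/2)^3 = 0.125.
At steady state, R = 1/(1 − 0.125) = 8/7.
Single-dose peak C₀ = D/Vd = 520/20 = 26 mcg/mL.
Steady-state peak Cmax,ss = C₀·R = 26 × 8/7 ≈ 29.714 mcg/mL.
Steady-state trough Cmin,ss = Cmax,ss·f ≈ 29.714 × 0.125 ≈ 3.714 mcg/mL.
Trough 3.7 mcg/mL vs MEC 2 mcg/mL: adequate.

3.7 mcg/mL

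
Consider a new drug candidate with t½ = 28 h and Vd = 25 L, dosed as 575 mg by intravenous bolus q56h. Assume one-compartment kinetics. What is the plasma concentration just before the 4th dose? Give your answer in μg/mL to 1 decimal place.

7.5 μg/mL

f = (1/2)^(τ/t½) = (1/2)^(56/28) ≈ 0.2500.
C₀ = D/Vd = 575/25 ≈ 23.000 μg/mL.
Before the 4th dose, 3 doses have been given. Superposition: Cmin = C₀·(f + f² + … + f^3).
≈ 23.000 × (0.2500 + 0.0625 + 0.0156) ≈ 23.000 × 0.3281 ≈ 7.546 μg/mL.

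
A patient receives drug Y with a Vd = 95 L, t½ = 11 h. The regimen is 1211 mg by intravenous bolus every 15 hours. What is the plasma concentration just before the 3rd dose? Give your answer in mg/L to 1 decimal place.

6.9 mg/L

f = (1/2)^(τ/t½) = (1/2)^(15/11) ≈ 0.3886.
C₀ = D/Vd = 1211/95 ≈ 12.747 mg/L.
Before the 3rd dose, 2 doses have been given. Superposition: Cmin = C₀·(f + f²).
≈ 12.747 × (0.3886 + 0.1510) ≈ 12.747 × 0.5396 ≈ 6.878 mg/L.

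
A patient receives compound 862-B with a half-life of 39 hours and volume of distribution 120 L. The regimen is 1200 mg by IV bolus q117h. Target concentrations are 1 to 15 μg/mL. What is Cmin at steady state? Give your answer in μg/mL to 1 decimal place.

The dosing interval is 3 half-lives, so f = 2^(−3) = 0.125.
Accumulation ratio R = 1/(1 − f) = 1/0.875 = 8/7.
Single-dose peak C₀ = D/Vd = 1200/120 = 10 μg/mL.
Steady-state peak Cmax,ss = C₀·R = 10 × 8/7 ≈ 11.429 μg/mL.
Steady-state trough Cmin,ss = Cmax,ss·f ≈ 11.429 × 0.125 ≈ 1.429 μg/mL.
Trough 1.4 μg/mL vs MEC 1 μg/mL: adequate.

1.4 μg/mL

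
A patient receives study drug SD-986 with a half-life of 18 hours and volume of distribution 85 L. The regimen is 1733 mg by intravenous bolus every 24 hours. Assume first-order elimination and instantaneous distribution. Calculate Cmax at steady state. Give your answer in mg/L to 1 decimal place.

Over one 24-h interval, 24/18 ≈ 1.3333 half-lives elapse, leaving f ≈ 0.3969 of each dose.
At steady state, accumulation factor R = 1/(1 − e^(−kτ)) ≈ 1.6581.
Single-dose peak C₀ = D/Vd = 1733/85 ≈ 20.388 mg/L.
Steady-state peak Cmax,ss = C₀·R ≈ 20.388 × 1.6581 ≈ 33.805 mg/L.

33.8 mg/L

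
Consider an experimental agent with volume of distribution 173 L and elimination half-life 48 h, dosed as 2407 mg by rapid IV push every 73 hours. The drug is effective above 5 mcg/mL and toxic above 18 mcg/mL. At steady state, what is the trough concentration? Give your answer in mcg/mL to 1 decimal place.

Over one 73-h interval, 73/48 ≈ 1.5208 half-lives elapse, leaving f ≈ 0.3485 of each dose.
At steady state, accumulation factor R = 1/(1 − e^(−kτ)) ≈ 1.5349.
Single-dose peak C₀ = D/Vd = 2407/173 ≈ 13.913 mcg/mL.
Cmax,ss = C₀/(1 − f) ≈ 13.913/0.6515 ≈ 21.355 mcg/mL.
One interval later, Cmin,ss = Cmax,ss·e^(−kτ) ≈ 21.355 × 0.3485 ≈ 7.442 mcg/mL.
Trough 7.4 mcg/mL vs MEC 5 mcg/mL: adequate.

7.4 mcg/mL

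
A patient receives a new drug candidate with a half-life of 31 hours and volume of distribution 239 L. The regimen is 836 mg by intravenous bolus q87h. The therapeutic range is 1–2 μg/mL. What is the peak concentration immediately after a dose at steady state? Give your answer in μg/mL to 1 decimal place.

τ/t½ = 87/31 ≈ 2.8065, so fraction remaining f = (1/2)^(87/31) ≈ 0.1429.
Accumulation ratio R = 1/(1 − f) ≈ 1/0.8571 ≈ 1.1667.
Single-dose peak C₀ = D/Vd = 836/239 ≈ 3.498 μg/mL.
Steady-state peak Cmax,ss = C₀·R ≈ 3.498 × 1.1667 ≈ 4.081 μg/mL.
Peak 4.1 μg/mL vs MTC 2 μg/mL: exceeds toxic threshold.

4.1 μg/mL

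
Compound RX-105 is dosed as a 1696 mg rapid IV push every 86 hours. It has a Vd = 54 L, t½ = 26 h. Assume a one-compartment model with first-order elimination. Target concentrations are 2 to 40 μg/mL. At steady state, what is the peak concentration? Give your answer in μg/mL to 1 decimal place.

k = ln2/t½ = ln2/26 ≈ 0.026660 h⁻¹; fraction remaining f = e^(−kτ) = e^(−0.026660×86) ≈ 0.1010.
Accumulation ratio R = 1/(1 − f) ≈ 1/0.8990 ≈ 1.1123.
Single-dose peak C₀ = D/Vd = 1696/54 ≈ 31.407 μg/mL.
Steady-state peak Cmax,ss = C₀·R ≈ 31.407 × 1.1123 ≈ 34.934 μg/mL.
Peak 34.9 μg/mL vs MTC 40 μg/mL: below toxic threshold.

34.9 μg/mL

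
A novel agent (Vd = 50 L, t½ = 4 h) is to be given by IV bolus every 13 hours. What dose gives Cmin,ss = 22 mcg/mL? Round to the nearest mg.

9365 mg

τ/t½ = 13/4 ≈ 3.25, so f = (1/2)^(13/4) ≈ 0.105112.
Cmin,ss = (D/Vd)·f/(1−f), so D = Cmin,ss·Vd·(1−f)/f.
D = 22 × 50 × (1−f)/f ≈ 22 × 50 × 8.51366 ≈ 9365.03 mg.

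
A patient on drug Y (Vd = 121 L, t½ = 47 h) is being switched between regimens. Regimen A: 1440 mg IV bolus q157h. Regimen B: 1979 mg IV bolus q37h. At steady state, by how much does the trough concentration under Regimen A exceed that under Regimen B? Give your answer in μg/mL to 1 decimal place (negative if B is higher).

Regimen A: f = (1/2)^(157/47) ≈ 0.0987; Cmin,ss = (1440/121)·f/(1−f) ≈ 1.303 μg/mL.
Regimen B: f = (1/2)^(37/47) ≈ 0.5795; Cmin,ss = (1979/121)·f/(1−f) ≈ 22.540 μg/mL.
Difference ≈ 1.303 − 22.540 ≈ -21.237 μg/mL.

-21.2 μg/mL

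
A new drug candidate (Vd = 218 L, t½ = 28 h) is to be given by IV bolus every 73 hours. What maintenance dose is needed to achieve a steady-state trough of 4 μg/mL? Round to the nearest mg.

τ/t½ = 73/28 ≈ 2.6071, so f = (1/2)^(73/28) ≈ 0.164124.
Cmin,ss = (D/Vd)·f/(1−f), so D = Cmin,ss·Vd·(1−f)/f.
D = 4 × 218 × (1−f)/f ≈ 4 × 218 × 5.09295 ≈ 4441.05 mg.

4441 mg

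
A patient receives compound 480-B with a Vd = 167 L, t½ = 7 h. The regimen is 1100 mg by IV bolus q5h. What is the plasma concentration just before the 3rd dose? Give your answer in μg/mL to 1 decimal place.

f = (1/2)^(τ/t½) = (1/2)^(5/7) ≈ 0.6095.
C₀ = D/Vd = 1100/167 ≈ 6.587 μg/mL.
Before the 3rd dose, 2 doses have been given. Superposition: Cmin = C₀·(f + f²).
≈ 6.587 × (0.6095 + 0.3715) ≈ 6.587 × 0.9810 ≈ 6.462 μg/mL.

6.5 μg/mL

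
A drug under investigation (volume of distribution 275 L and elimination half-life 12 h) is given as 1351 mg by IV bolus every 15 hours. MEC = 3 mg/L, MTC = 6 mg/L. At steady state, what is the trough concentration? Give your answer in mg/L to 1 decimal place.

3.6 mg/L

k = ln2/t½ = ln2/12 ≈ 0.057762 h⁻¹; fraction remaining f = e^(−kτ) = e^(−0.057762×15) ≈ 0.4204.
At steady state, accumulation factor R = 1/(1 − e^(−kτ)) ≈ 1.7253.
Each bolus raises the concentration by D/Vd = 1351/275 ≈ 4.913 mg/L.
Cmax,ss = C₀/(1 − f) ≈ 4.913/0.5796 ≈ 8.477 mg/L.
One interval later, Cmin,ss = Cmax,ss·e^(−kτ) ≈ 8.477 × 0.4204 ≈ 3.564 mg/L.
Trough 3.6 mg/L vs MEC 3 mg/L: adequate.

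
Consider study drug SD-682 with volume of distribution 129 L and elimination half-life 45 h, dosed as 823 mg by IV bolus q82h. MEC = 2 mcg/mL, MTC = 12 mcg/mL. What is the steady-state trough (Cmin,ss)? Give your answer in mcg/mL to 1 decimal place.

2.5 mcg/mL

Over one 82-h interval, 82/45 ≈ 1.8222 half-lives elapse, leaving f ≈ 0.2828 of each dose.
At steady state, accumulation factor R = 1/(1 − e^(−kτ)) ≈ 1.3943.
Each bolus raises the concentration by D/Vd = 823/129 ≈ 6.380 mcg/mL.
Steady-state peak Cmax,ss = C₀·R ≈ 6.380 × 1.3943 ≈ 8.896 mcg/mL.
Steady-state trough Cmin,ss = Cmax,ss·f ≈ 8.896 × 0.2828 ≈ 2.516 mcg/mL.
Trough 2.5 mcg/mL vs MEC 2 mcg/mL: adequate.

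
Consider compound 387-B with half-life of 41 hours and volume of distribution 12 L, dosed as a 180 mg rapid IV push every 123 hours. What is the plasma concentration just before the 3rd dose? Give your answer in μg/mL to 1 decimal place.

f = (1/2)^(τ/t½) = (1/2)^(123/41) ≈ 0.1250.
C₀ = D/Vd = 180/12 ≈ 15.000 μg/mL.
Before the 3rd dose, 2 doses have been given. Superposition: Cmin = C₀·(f + f²).
≈ 15.000 × (0.1250 + 0.0156) ≈ 15.000 × 0.1406 ≈ 2.109 μg/mL.

2.1 μg/mL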